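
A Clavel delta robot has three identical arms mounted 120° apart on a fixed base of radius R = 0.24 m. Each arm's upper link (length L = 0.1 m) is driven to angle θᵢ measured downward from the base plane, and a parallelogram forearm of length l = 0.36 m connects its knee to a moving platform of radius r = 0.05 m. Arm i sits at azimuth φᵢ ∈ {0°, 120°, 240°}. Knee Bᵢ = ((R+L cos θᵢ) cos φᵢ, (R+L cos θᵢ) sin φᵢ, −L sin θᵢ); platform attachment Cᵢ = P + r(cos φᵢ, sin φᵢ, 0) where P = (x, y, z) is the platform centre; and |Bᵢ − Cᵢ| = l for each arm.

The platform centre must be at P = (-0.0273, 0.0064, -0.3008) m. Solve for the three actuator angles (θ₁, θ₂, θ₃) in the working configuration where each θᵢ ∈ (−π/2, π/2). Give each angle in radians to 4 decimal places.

θ₁ = 0.8725, θ₂ = 0.5233, θ₃ = 0.6106

φ1=0.0° → target in arm frame (-0.0273, 0.0064)
  A cos θ + B sin θ = C:  0.2173·cos θ + -0.3008·sin θ = -0.0907
  γ=atan2(-0.3008,0.2173)=-0.9452;  ψ=arccos(-0.2444)=1.8177;  θ1=γ+ψ≈0.8725
rotate P by −φ2: (0.0192, 0.0204, -0.3008)
  e−x'=0.1708;  (l²−L²−(e−x')²−y'²−z²)/2L = -0.0024
  θ2 = atan2(B,A) + arccos(C/0.3459) = 0.5233
φ3=240.0° → target in arm frame (0.0081, -0.0268)
  e−x'=0.1819;  (l²−L²−(e−x')²−y'²−z²)/2L = -0.0234
  γ=atan2(-0.3008,0.1819)=-1.0269;  ψ=arccos(-0.0667)=1.6375;  θ3=γ+ψ≈0.6106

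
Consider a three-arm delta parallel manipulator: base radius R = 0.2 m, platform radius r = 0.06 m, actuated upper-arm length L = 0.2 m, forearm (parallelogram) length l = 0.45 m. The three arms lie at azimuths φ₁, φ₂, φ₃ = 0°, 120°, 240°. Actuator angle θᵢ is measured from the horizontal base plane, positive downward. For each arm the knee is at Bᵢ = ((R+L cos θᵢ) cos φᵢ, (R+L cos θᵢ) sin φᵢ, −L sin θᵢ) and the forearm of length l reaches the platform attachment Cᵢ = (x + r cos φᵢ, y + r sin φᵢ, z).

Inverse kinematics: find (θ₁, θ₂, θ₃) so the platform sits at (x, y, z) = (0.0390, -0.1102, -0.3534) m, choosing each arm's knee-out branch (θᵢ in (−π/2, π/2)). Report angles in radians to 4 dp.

θ₁ = 0.1744, θ₂ = 0.7853, θ₃ = 0.0001

rotate P by −φ1: (0.0390, -0.1102, -0.3534)
  A cos θ + B sin θ = C:  0.1010·cos θ + -0.3534·sin θ = 0.0382
  √(A²+B²)=0.3675;  θ1 = -1.2924+1.4668 ≈ 0.1744
φ2=120.0° → target in arm frame (-0.1149, 0.0213)
  A cos θ + B sin θ = C:  0.2549·cos θ + -0.3534·sin θ = -0.0696
  γ=atan2(-0.3534,0.2549)=-0.9459;  ψ=arccos(-0.1597)=1.7312;  θ2=γ+ψ≈0.7853
arm 3 (φ=240.0°): x'=0.0759, y'=0.0889
  A cos θ + B sin θ = C:  0.0641·cos θ + -0.3534·sin θ = 0.0640
  γ=atan2(-0.3534,0.0641)=-1.3915;  ψ=arccos(0.1782)=1.3916;  θ3=γ+ψ≈0.0001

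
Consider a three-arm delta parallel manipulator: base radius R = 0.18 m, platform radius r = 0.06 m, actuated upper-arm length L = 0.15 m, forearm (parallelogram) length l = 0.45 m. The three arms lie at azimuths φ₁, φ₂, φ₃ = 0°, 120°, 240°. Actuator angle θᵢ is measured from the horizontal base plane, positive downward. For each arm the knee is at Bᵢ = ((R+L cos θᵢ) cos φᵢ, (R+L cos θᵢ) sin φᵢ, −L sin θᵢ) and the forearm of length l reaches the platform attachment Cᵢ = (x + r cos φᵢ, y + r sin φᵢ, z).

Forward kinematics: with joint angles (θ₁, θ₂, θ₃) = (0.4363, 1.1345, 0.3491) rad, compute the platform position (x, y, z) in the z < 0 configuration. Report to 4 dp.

(0.0597, -0.1286, -0.4474)

O1 = (0.2559·cos0.0°, 0.2559·sin0.0°, -0.0634) = (0.2559, 0.0000, -0.0634)
arm 2 at φ=120.0°: ρ2 = 0.1834;  O2 = (-0.0917, 0.1588, -0.1359)
φ3=240.0°: virtual centre (-0.1305, -0.2260, -0.0513), radius l
subtract pairs → two planes through P
[-0.6953 0.3176 -0.1451]·P = -0.0174;  [-0.7728 -0.4520 0.0242]·P = 0.0012
Cramer: x(z) = 0.0134-0.1035z;  y(z) = -0.0255+0.2304z
into |P−O₁|² = l²: 1.0638z² + 0.1652z + -0.1390 = 0;  Δ = 0.6187;  z = -0.4474 or 0.2921 → z<0 root = -0.4474
x = 0.0597, y = -0.1286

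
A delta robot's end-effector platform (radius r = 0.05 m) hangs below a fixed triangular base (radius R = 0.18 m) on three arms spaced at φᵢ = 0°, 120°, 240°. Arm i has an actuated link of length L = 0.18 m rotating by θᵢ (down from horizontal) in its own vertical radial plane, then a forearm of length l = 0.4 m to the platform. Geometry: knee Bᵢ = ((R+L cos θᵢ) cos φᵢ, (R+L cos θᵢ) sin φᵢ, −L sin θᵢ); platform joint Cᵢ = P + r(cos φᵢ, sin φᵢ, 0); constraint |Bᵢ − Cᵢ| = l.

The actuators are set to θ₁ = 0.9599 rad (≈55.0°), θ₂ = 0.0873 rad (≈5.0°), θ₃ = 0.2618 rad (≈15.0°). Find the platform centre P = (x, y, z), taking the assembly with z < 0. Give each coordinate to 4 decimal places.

S1 = (0.2332·cos0.0°, 0.2332·sin0.0°, -0.1474) = (0.2332, 0.0000, -0.1474)
S2 = (0.3093·cos120.0°, 0.3093·sin120.0°, -0.0157) = (-0.1547, 0.2679, -0.0157)
φ3=240.0°: virtual centre (-0.1519, -0.2632, -0.0466), radius l
|S₂|²−|S₁|² = 0.0198;  |S₃|²−|S₁|² = 0.0184
[-0.7758 0.5357 0.2635]·P = 0.0198;  [-0.7704 -0.5263 0.2017]·P = 0.0184
Cramer: x(z) = -0.0247+0.3005z;  y(z) = 0.0012-0.0566z
into |P−S₁|² = l²: 1.0935z² + 0.1397z + -0.0717 = 0;  Δ = 0.3333;  z = -0.3279 or 0.2001 → z<0 root = -0.3279
x = -0.1232, y = 0.0198

(-0.1232, 0.0198, -0.3279)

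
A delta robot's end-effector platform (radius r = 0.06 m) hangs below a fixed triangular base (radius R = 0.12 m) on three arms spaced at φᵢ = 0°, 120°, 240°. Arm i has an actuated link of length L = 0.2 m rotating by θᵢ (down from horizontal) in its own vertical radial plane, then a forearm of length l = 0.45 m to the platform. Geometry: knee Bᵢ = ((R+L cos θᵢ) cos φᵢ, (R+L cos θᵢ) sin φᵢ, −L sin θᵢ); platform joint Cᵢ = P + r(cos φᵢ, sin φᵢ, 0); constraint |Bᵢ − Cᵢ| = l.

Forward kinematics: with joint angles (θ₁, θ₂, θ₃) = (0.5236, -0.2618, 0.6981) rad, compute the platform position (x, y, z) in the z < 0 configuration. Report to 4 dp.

O1 = (0.2332·cos0.0°, 0.2332·sin0.0°, -0.1000) = (0.2332, 0.0000, -0.1000)
arm 2 at φ=120.0°: e+L cos θ2 = 0.2532;  O2 = (-0.1266, 0.2193, 0.0518)
φ3=240.0°: virtual centre (-0.1066, -0.1846, -0.1286), radius l
|O₂|²−|O₁|² = 0.0024;  |O₃|²−|O₁|² = -0.0024
linear system: -0.7196x+0.4385y = 0.0024−0.3035z; -0.6796x+-0.3693y = -0.0024−-0.0571z
Cramer: x(z) = 0.0003+0.1544z;  y(z) = 0.0060-0.4388z
into |P−O₁|² = l²: 1.2164z² + 0.1229z + -0.1382 = 0;  Δ = 0.6876;  z = -0.3914 or 0.2904 → z<0 root = -0.3914
x = -0.0601, y = 0.1777

(-0.0601, 0.1777, -0.3914)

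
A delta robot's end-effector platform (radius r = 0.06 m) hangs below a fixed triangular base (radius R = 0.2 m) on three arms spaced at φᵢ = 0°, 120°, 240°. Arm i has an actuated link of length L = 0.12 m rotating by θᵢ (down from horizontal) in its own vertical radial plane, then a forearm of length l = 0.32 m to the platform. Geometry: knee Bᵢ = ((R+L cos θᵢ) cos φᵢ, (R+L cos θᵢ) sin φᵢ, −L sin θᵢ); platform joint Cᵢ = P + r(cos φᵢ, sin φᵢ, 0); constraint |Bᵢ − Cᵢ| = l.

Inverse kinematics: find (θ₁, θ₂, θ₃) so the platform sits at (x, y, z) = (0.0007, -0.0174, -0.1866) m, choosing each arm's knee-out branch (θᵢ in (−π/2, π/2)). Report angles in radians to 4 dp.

θ₁ = -0.0009, θ₂ = 0.1745, θ₃ = -0.1748

φ1=0.0° → target in arm frame (0.0007, -0.0174)
  e−x'=0.1393;  (l²−L²−(e−x')²−y'²−z²)/2L = 0.1395
  θ1 = atan2(B,A) + arccos(C/0.2329) = -0.0009
φ2=120.0° → target in arm frame (-0.0154, 0.0081)
  e−x'=0.1554;  (l²−L²−(e−x')²−y'²−z²)/2L = 0.1207
  θ2 = atan2(B,A) + arccos(C/0.2428) = 0.1745
φ3=240.0° → target in arm frame (0.0147, 0.0093)
  e−x'=0.1253;  (l²−L²−(e−x')²−y'²−z²)/2L = 0.1558
  γ=atan2(-0.1866,0.1253)=-0.9795;  ψ=arccos(0.6933)=0.8047;  θ3=γ+ψ≈-0.1748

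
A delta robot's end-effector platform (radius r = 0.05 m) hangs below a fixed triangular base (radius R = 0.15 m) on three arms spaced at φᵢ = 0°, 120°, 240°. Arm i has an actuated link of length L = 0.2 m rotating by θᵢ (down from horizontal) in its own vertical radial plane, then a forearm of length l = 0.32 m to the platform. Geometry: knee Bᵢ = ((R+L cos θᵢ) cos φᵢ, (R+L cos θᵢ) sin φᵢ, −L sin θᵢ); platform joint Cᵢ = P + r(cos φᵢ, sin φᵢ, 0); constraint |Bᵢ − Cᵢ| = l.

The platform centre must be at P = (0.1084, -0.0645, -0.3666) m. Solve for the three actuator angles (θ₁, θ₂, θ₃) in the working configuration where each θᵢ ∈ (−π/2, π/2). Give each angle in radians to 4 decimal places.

θ₁ = 0.5236, θ₂ = 1.3092, θ₃ = 0.9601

rotate P by −φ1: (0.1084, -0.0645, -0.3666)
  e−x'=-0.0084;  (l²−L²−(e−x')²−y'²−z²)/2L = -0.1906
  γ=atan2(-0.3666,-0.0084)=-1.5937;  ψ=arccos(-0.5197)=2.1173;  θ1=γ+ψ≈0.5236
arm 2 (φ=120.0°): x'=-0.1101, y'=-0.0616
  e−x'=0.2101;  (l²−L²−(e−x')²−y'²−z²)/2L = -0.2998
  √(A²+B²)=0.4225;  θ2 = -1.0505+2.3597 ≈ 1.3092
φ3=240.0° → target in arm frame (0.0017, 0.1261)
  A=0.0983, B=-0.3666, C=(l²−L²−A²−y'²−z²)/(2L)=-0.2439
  θ3 = atan2(B,A) + arccos(C/0.3796) = 0.9601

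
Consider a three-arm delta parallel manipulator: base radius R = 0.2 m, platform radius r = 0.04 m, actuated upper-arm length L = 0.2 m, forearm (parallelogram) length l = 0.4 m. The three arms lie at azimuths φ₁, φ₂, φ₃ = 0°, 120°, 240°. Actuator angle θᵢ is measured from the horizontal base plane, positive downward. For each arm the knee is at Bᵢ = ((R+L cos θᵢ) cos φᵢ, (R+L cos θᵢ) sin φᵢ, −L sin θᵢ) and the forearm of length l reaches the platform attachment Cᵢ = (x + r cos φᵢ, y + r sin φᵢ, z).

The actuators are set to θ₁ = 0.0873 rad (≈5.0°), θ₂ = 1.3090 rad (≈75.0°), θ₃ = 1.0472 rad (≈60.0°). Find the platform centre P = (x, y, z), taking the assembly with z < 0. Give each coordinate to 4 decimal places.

arm 1 at φ=0.0°: e+L cos θ1 = 0.3592;  S1 = (0.3592, 0.0000, -0.0174)
φ2=120.0°: virtual centre (-0.1059, 0.1834, -0.1932), radius l
arm 3 at φ=240.0°: e+L cos θ3 = 0.2600;  S3 = (-0.1300, -0.2252, -0.1732)
eliminate P² terms by subtracting sphere 1 from 2 and 3
linear system: -0.9302x+0.3668y = -0.0472−-0.3515z; -0.9785x+-0.4503y = -0.0318−-0.3115z
det = 0.7778;  x = 0.0423+-0.3504z,  y = -0.0214+0.0696z
quadratic in z: (1.1276)z²+(0.2540)z+(-0.0588)=0, √Δ=0.5742 → z ∈ {-0.3672, 0.1420}; z = -0.3672 (taking z<0)
x = 0.1710, y = -0.0469

(0.1710, -0.0469, -0.3672)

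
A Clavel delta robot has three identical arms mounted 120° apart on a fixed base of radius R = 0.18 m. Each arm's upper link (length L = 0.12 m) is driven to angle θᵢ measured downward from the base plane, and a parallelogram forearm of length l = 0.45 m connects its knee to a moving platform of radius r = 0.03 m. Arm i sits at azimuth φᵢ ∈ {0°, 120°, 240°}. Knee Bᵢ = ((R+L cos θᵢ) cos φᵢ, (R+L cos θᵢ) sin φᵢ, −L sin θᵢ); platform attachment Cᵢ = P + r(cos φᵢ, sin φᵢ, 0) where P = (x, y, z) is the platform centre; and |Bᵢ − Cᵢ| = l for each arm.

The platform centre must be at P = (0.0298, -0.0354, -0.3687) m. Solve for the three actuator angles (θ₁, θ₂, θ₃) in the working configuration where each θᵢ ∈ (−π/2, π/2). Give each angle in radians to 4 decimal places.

φ1=0.0° → target in arm frame (0.0298, -0.0354)
  e−x'=0.1202;  (l²−L²−(e−x')²−y'²−z²)/2L = 0.1519
  √(A²+B²)=0.3878;  θ1 = -1.2557+1.1683 ≈ -0.0874
φ2=120.0° → target in arm frame (-0.0456, -0.0081)
  A=0.1956, B=-0.3687, C=(l²−L²−A²−y'²−z²)/(2L)=0.0577
  √(A²+B²)=0.4174;  θ2 = -1.0831+1.4321 ≈ 0.3489
rotate P by −φ3: (0.0158, 0.0435, -0.3687)
  A=0.1342, B=-0.3687, C=(l²−L²−A²−y'²−z²)/(2L)=0.1344
  γ=atan2(-0.3687,0.1342)=-1.2216;  ψ=arccos(0.3424)=1.2213;  θ3=γ+ψ≈-0.0003

θ₁ = -0.0874, θ₂ = 0.3489, θ₃ = -0.0003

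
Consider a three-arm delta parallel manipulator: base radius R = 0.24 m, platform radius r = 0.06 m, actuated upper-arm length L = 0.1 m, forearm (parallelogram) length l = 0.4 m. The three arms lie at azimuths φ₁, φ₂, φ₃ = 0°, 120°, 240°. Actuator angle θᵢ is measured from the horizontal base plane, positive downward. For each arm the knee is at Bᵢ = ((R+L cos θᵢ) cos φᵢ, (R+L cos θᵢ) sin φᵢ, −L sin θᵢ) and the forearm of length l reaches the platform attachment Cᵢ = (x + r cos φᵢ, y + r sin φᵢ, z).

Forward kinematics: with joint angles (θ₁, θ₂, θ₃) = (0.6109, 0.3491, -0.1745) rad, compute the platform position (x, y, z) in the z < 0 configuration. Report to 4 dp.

(-0.0445, -0.0351, -0.3121)

S1 = (0.2619·cos0.0°, 0.2619·sin0.0°, -0.0574) = (0.2619, 0.0000, -0.0574)
arm 2 at φ=120.0°: (R−r)+L cos θ2 = 0.2740;  S2 = (-0.1370, 0.2373, -0.0342)
φ3=240.0°: virtual centre (-0.1392, -0.2412, 0.0174), radius l
|S₂|²−|S₁|² = 0.0043;  |S₃|²−|S₁|² = 0.0060
[-0.7978 0.4745 0.0463]·P = 0.0043;  [-0.8023 -0.4823 0.1494]·P = 0.0060
det = 0.7655;  x = -0.0064+0.1218z,  y = -0.0017+0.1072z
into |P−S₁|² = l²: 1.0263z² + 0.0490z + -0.0847 = 0;  Δ = 0.3501;  z = -0.3121 or 0.2644 → z<0 root = -0.3121
x = -0.0445, y = -0.0351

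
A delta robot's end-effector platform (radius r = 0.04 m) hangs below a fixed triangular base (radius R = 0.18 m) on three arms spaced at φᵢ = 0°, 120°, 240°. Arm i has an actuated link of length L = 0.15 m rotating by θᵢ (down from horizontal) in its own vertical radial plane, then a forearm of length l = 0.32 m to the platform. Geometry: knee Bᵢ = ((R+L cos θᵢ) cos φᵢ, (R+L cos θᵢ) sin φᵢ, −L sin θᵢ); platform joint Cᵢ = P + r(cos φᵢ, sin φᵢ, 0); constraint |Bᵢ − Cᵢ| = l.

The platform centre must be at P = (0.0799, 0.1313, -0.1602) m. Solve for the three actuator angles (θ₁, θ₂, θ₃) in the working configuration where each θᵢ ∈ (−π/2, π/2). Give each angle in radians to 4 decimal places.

θ₁ = -0.3492, θ₂ = -0.2625, θ₃ = 1.3961

rotate P by −φ1: (0.0799, 0.1313, -0.1602)
  A cos θ + B sin θ = C:  0.0601·cos θ + -0.1602·sin θ = 0.1113
  θ1 = atan2(B,A) + arccos(C/0.1711) = -0.3492
φ2=120.0° → target in arm frame (0.0738, -0.1348)
  A=0.0662, B=-0.1602, C=(l²−L²−A²−y'²−z²)/(2L)=0.1055
  √(A²+B²)=0.1734;  θ2 = -1.1787+0.9162 ≈ -0.2625
φ3=240.0° → target in arm frame (-0.1537, 0.0035)
  A=0.2937, B=-0.1602, C=(l²−L²−A²−y'²−z²)/(2L)=-0.1067
  γ=atan2(-0.1602,0.2937)=-0.4994;  ψ=arccos(-0.3190)=1.8955;  θ3=γ+ψ≈1.3961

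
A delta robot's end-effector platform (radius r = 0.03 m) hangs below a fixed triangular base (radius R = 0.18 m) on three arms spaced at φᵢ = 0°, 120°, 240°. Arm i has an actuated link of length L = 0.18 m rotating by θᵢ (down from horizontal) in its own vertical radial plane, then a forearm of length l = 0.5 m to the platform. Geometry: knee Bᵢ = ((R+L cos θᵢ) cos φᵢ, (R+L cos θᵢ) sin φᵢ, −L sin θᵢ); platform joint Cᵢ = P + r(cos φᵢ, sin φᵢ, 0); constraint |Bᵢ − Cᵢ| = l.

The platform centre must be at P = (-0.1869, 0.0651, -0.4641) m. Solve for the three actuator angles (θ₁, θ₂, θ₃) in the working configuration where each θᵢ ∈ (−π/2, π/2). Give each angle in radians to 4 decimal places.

φ1=0.0° → target in arm frame (-0.1869, 0.0651)
  A cos θ + B sin θ = C:  0.3369·cos θ + -0.4641·sin θ = -0.3209
  γ=atan2(-0.4641,0.3369)=-0.9429;  ψ=arccos(-0.5596)=2.1647;  θ1=γ+ψ≈1.2218
rotate P by −φ2: (0.1498, 0.1293, -0.4641)
  e−x'=0.0002;  (l²−L²−(e−x')²−y'²−z²)/2L = -0.0403
  γ=atan2(-0.4641,0.0002)=-1.5704;  ψ=arccos(-0.0868)=1.6578;  θ2=γ+ψ≈0.0873
rotate P by −φ3: (0.0371, -0.1944, -0.4641)
  A=0.1129, B=-0.4641, C=(l²−L²−A²−y'²−z²)/(2L)=-0.1343
  γ=atan2(-0.4641,0.1129)=-1.3321;  ψ=arccos(-0.2811)=1.8557;  θ3=γ+ψ≈0.5236

θ₁ = 1.2218, θ₂ = 0.0873, θ₃ = 0.5236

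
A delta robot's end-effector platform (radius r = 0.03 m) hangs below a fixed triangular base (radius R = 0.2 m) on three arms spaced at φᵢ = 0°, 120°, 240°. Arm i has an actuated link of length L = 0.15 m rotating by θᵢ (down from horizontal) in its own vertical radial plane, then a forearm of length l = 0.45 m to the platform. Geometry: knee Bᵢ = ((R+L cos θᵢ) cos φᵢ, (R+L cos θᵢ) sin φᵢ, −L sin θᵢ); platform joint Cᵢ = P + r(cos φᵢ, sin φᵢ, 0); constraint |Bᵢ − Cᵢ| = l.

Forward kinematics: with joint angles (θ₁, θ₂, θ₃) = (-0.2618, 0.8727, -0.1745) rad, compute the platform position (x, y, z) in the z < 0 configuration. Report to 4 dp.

(0.0722, -0.1110, -0.3235)

φ1=0.0°: virtual centre (0.3149, 0.0000, 0.0388), radius l
centre 2 = (0.2664·cos120.0°, 0.2664·sin120.0°, -0.1149) = (-0.1332, 0.2307, -0.1149)
centre 3 = (0.3177·cos240.0°, 0.3177·sin240.0°, 0.0260) = (-0.1589, -0.2752, 0.0260)
|centre ₂|²−|centre ₁|² = -0.0165;  |centre ₃|²−|centre ₁|² = 0.0010
[-0.8962 0.4614 -0.3075]·P = -0.0165;  [-0.9475 -0.5503 -0.0256]·P = 0.0010
det = 0.9304;  x = 0.0093+-0.1945z,  y = -0.0177+0.2885z
sphere 1 gives Az²+Bz+C=0 with A=1.1211, B=0.0310, C=-0.1073;  B²−4AC=0.4820;  roots -0.3235, 0.2958;  negative root z = -0.3235
x = 0.0722, y = -0.1110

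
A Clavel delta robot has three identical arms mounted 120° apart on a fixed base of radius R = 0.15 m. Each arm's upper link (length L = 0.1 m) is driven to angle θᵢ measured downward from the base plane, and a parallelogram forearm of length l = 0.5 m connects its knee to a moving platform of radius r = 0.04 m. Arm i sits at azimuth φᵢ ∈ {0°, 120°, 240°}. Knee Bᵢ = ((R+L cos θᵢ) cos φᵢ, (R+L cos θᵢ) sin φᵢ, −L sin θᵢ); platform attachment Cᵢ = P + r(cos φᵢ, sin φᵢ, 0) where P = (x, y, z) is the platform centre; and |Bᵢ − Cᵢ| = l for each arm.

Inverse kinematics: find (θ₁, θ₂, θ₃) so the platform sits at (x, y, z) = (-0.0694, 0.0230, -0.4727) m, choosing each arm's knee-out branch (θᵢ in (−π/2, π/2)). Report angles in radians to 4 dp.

θ₁ = 0.5232, θ₂ = -0.0005, θ₃ = 0.1743

arm 1 (φ=0.0°): x'=-0.0694, y'=0.0230
  A cos θ + B sin θ = C:  0.1794·cos θ + -0.4727·sin θ = -0.0808
  θ1 = atan2(B,A) + arccos(C/0.5056) = 0.5232
arm 2 (φ=120.0°): x'=0.0546, y'=0.0486
  A cos θ + B sin θ = C:  0.0554·cos θ + -0.4727·sin θ = 0.0556
  γ=atan2(-0.4727,0.0554)=-1.4542;  ψ=arccos(0.1169)=1.4536;  θ2=γ+ψ≈-0.0005
rotate P by −φ3: (0.0148, -0.0716, -0.4727)
  e−x'=0.0952;  (l²−L²−(e−x')²−y'²−z²)/2L = 0.0118
  √(A²+B²)=0.4822;  θ3 = -1.3720+1.5463 ≈ 0.1743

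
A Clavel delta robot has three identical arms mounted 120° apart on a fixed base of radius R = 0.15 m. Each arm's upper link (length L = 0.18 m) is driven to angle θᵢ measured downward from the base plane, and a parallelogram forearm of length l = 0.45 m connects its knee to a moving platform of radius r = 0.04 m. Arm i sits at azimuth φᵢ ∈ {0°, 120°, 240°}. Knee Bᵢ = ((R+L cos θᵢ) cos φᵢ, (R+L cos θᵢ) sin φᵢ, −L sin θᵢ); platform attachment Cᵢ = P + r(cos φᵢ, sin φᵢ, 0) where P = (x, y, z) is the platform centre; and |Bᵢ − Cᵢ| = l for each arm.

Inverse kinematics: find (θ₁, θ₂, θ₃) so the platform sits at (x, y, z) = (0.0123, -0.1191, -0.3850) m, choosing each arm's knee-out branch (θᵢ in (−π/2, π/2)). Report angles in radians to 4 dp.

θ₁ = 0.2615, θ₂ = 0.6981, θ₃ = -0.0875

rotate P by −φ1: (0.0123, -0.1191, -0.3850)
  A=0.0977, B=-0.3850, C=(l²−L²−A²−y'²−z²)/(2L)=-0.0052
  √(A²+B²)=0.3972;  θ1 = -1.3223+1.5838 ≈ 0.2615
rotate P by −φ2: (-0.1093, 0.0489, -0.3850)
  A=0.2193, B=-0.3850, C=(l²−L²−A²−y'²−z²)/(2L)=-0.0795
  γ=atan2(-0.3850,0.2193)=-1.0530;  ψ=arccos(-0.1793)=1.7511;  θ2=γ+ψ≈0.6981
φ3=240.0° → target in arm frame (0.0970, 0.0702)
  A=0.0130, B=-0.3850, C=(l²−L²−A²−y'²−z²)/(2L)=0.0466
  √(A²+B²)=0.3852;  θ3 = -1.5370+1.4495 ≈ -0.0875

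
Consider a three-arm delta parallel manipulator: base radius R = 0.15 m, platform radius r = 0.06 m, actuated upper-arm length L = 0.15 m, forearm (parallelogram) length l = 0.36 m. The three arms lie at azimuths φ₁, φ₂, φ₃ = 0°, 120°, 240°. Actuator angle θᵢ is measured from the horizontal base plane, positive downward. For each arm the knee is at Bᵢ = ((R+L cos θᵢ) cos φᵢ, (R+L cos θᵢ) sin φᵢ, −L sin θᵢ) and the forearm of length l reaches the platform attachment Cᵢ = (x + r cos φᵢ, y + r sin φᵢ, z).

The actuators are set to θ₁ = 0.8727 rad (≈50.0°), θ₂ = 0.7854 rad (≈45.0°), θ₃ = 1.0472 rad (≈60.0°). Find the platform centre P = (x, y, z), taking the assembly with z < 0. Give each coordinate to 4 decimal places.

(0.0087, 0.0418, -0.4252)

O1 = (0.1864·cos0.0°, 0.1864·sin0.0°, -0.1149) = (0.1864, 0.0000, -0.1149)
φ2=120.0°: virtual centre (-0.0980, 0.1698, -0.1061), radius l
arm 3 at φ=240.0°: e+L cos θ3 = 0.1650;  O3 = (-0.0825, -0.1429, -0.1299)
eliminate P² terms by subtracting sphere 1 from 2 and 3
linear system: -0.5689x+0.3396y = 0.0017−0.0177z; -0.5378x+-0.2858y = -0.0039−-0.0300z
Cramer: x(z) = 0.0024-0.0149z;  y(z) = 0.0091-0.0770z
into |P−O₁|² = l²: 1.0061z² + 0.2339z + -0.0824 = 0;  Δ = 0.3865;  z = -0.4252 or 0.1927 → z<0 root = -0.4252
x = 0.0087, y = 0.0418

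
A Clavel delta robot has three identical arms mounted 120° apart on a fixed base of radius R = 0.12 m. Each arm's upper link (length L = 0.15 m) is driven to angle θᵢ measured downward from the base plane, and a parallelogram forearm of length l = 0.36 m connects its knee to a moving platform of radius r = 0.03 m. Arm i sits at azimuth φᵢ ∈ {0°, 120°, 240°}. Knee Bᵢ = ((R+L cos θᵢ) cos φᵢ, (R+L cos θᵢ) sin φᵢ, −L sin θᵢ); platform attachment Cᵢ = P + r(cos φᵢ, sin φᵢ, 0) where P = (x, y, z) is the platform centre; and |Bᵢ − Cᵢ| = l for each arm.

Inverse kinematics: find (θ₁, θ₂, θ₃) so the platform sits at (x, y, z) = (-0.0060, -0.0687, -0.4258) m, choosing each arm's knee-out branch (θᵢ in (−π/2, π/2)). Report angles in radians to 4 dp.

θ₁ = 0.9602, θ₂ = 1.1348, θ₃ = 0.6984

φ1=0.0° → target in arm frame (-0.0060, -0.0687)
  A=0.0960, B=-0.4258, C=(l²−L²−A²−y'²−z²)/(2L)=-0.2938
  √(A²+B²)=0.4365;  θ1 = -1.3490+2.3092 ≈ 0.9602
φ2=120.0° → target in arm frame (-0.0565, 0.0395)
  A cos θ + B sin θ = C:  0.1465·cos θ + -0.4258·sin θ = -0.3241
  θ2 = atan2(B,A) + arccos(C/0.4503) = 1.1348
arm 3 (φ=240.0°): x'=0.0625, y'=0.0292
  A cos θ + B sin θ = C:  0.0275·cos θ + -0.4258·sin θ = -0.2527
  γ=atan2(-0.4258,0.0275)=-1.5063;  ψ=arccos(-0.5923)=2.2046;  θ3=γ+ψ≈0.6984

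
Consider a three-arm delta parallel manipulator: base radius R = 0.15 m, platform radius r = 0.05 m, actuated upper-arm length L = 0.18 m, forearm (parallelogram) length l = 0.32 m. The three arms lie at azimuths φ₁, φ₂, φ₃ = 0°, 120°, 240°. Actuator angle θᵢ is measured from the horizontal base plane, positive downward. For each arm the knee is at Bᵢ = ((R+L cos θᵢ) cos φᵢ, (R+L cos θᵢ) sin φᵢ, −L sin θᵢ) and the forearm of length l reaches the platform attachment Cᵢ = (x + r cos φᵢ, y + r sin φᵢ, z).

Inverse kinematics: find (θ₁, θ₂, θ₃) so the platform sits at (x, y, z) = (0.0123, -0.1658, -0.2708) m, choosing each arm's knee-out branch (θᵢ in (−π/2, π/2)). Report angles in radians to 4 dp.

arm 1 (φ=0.0°): x'=0.0123, y'=-0.1658
  A cos θ + B sin θ = C:  0.0877·cos θ + -0.2708·sin θ = -0.1070
  √(A²+B²)=0.2846;  θ1 = -1.2576+1.9561 ≈ 0.6985
rotate P by −φ2: (-0.1497, 0.0722, -0.2708)
  A=0.2497, B=-0.2708, C=(l²−L²−A²−y'²−z²)/(2L)=-0.1970
  γ=atan2(-0.2708,0.2497)=-0.8258;  ψ=arccos(-0.5348)=2.1351;  θ2=γ+ψ≈1.3092
rotate P by −φ3: (0.1374, 0.0936, -0.2708)
  A=-0.0374, B=-0.2708, C=(l²−L²−A²−y'²−z²)/(2L)=-0.0375
  √(A²+B²)=0.2734;  θ3 = -1.7082+1.7083 ≈ 0.0001

θ₁ = 0.6985, θ₂ = 1.3092, θ₃ = 0.0001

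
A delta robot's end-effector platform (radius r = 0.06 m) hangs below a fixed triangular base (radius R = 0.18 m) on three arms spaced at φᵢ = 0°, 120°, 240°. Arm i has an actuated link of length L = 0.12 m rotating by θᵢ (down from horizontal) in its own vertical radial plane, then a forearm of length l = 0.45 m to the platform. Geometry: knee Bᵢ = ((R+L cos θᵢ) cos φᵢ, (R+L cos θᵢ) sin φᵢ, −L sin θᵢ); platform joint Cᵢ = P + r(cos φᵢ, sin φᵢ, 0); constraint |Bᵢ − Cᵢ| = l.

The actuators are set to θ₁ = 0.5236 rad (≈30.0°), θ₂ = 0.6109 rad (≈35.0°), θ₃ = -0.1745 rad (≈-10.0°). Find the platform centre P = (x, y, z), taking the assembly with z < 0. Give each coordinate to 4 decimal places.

φ1=0.0°: virtual centre (0.2239, 0.0000, -0.0600), radius l
centre 2 = (0.2183·cos120.0°, 0.2183·sin120.0°, -0.0688) = (-0.1091, 0.1890, -0.0688)
φ3=240.0°: virtual centre (-0.1191, -0.2063, 0.0208), radius l
eliminate P² terms by subtracting sphere 1 from 2 and 3
plane₁₂: -0.6661x+0.3781y+-0.0177z = -0.0014
Cramer: x(z) = -0.0014+0.1008z;  y(z) = -0.0060+0.2243z
into |P−centre ₁|² = l²: 1.0605z² + 0.0719z + -0.1481 = 0;  Δ = 0.6334;  z = -0.4091 or 0.3413 → z<0 root = -0.4091
x = -0.0426, y = -0.0978

(-0.0426, -0.0978, -0.4091)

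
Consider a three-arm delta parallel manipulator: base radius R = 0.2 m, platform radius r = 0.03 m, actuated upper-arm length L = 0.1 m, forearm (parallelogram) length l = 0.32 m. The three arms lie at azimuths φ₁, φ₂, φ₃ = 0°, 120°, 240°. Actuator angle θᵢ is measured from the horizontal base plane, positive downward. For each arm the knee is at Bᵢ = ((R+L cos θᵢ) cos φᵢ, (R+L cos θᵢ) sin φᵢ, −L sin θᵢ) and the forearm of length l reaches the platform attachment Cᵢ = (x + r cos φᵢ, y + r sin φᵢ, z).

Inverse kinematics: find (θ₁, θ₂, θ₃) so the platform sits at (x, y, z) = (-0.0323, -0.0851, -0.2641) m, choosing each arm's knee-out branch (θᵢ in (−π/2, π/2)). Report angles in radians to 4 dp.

θ₁ = 1.0472, θ₂ = 1.2222, θ₃ = 0.0003

φ1=0.0° → target in arm frame (-0.0323, -0.0851)
  e−x'=0.2023;  (l²−L²−(e−x')²−y'²−z²)/2L = -0.1276
  θ1 = atan2(B,A) + arccos(C/0.3327) = 1.0472
φ2=120.0° → target in arm frame (-0.0575, 0.0705)
  e−x'=0.2275;  (l²−L²−(e−x')²−y'²−z²)/2L = -0.1705
  γ=atan2(-0.2641,0.2275)=-0.8596;  ψ=arccos(-0.4891)=2.0819;  θ2=γ+ψ≈1.2222
φ3=240.0° → target in arm frame (0.0898, 0.0146)
  A cos θ + B sin θ = C:  0.0802·cos θ + -0.2641·sin θ = 0.0801
  θ3 = atan2(B,A) + arccos(C/0.2760) = 0.0003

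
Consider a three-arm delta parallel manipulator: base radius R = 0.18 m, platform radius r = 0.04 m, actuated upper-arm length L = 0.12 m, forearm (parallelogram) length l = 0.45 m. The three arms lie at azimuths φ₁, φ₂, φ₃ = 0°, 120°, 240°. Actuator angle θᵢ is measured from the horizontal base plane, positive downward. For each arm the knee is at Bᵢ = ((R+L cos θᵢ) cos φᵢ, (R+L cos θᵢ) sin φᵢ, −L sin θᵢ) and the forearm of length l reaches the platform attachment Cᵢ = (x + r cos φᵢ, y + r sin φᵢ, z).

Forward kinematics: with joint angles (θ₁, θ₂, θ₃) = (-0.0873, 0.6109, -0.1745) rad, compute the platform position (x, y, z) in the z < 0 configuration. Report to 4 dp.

(0.0395, -0.0851, -0.3727)

φ1=0.0°: virtual centre (0.2595, 0.0000, 0.0105), radius l
arm 2 at φ=120.0°: (R−r)+L cos θ2 = 0.2383;  O2 = (-0.1191, 0.2064, -0.0688)
arm 3 at φ=240.0°: (R−r)+L cos θ3 = 0.2582;  O3 = (-0.1291, -0.2236, 0.0208)
subtract pairs → two planes through P
[-0.7574 0.4127 -0.1586]·P = -0.0059;  [-0.7773 -0.4472 0.0207]·P = -0.0004
Cramer: x(z) = 0.0043-0.0946z;  y(z) = -0.0066+0.2107z
into |P−O₁|² = l²: 1.0533z² + 0.0246z + -0.1372 = 0;  Δ = 0.5786;  z = -0.3727 or 0.3494 → z<0 root = -0.3727
x = 0.0395, y = -0.0851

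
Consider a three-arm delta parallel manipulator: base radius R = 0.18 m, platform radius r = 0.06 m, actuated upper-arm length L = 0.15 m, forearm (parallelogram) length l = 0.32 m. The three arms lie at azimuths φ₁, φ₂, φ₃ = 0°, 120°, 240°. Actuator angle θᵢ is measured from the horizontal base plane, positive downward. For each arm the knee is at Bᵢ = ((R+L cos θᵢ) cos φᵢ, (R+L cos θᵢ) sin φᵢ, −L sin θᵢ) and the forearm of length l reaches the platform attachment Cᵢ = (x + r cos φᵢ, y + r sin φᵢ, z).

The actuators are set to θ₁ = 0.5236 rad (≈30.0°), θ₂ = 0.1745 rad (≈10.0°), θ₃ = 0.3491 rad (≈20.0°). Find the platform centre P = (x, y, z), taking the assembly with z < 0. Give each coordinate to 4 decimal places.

(-0.0268, 0.0146, -0.2351)

arm 1 at φ=0.0°: e+L cos θ1 = 0.2499;  S1 = (0.2499, 0.0000, -0.0750)
S2 = (0.2677·cos120.0°, 0.2677·sin120.0°, -0.0260) = (-0.1339, 0.2319, -0.0260)
arm 3 at φ=240.0°: e+L cos θ3 = 0.2610;  S3 = (-0.1305, -0.2260, -0.0513)
subtract pairs → two planes through P
[-0.7675 0.4637 0.0979]·P = 0.0043;  [-0.7608 -0.4520 0.0474]·P = 0.0027
det = 0.6997;  x = -0.0045+0.0947z,  y = 0.0017+-0.0545z
quadratic in z: (1.0119)z²+(0.1016)z+(-0.0320)=0, √Δ=0.3742 → z ∈ {-0.2351, 0.1347}; z = -0.2351 (taking z<0)
x = -0.0268, y = 0.0146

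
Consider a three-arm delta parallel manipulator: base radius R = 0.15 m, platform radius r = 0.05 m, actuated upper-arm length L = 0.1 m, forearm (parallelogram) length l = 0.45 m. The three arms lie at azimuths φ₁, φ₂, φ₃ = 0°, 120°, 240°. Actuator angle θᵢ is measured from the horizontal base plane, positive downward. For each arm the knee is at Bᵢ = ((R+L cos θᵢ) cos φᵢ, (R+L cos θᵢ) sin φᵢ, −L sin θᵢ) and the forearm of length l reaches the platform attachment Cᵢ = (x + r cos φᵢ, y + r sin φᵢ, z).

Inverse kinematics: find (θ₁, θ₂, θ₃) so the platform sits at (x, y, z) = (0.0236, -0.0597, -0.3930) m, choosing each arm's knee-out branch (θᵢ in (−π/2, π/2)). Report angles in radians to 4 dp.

θ₁ = -0.1739, θ₂ = 0.2620, θ₃ = -0.2612

arm 1 (φ=0.0°): x'=0.0236, y'=-0.0597
  A=0.0764, B=-0.3930, C=(l²−L²−A²−y'²−z²)/(2L)=0.1432
  √(A²+B²)=0.4004;  θ1 = -1.3788+1.2049 ≈ -0.1739
rotate P by −φ2: (-0.0635, 0.0094, -0.3930)
  A=0.1635, B=-0.3930, C=(l²−L²−A²−y'²−z²)/(2L)=0.0561
  γ=atan2(-0.3930,0.1635)=-1.1765;  ψ=arccos(0.1319)=1.4385;  θ2=γ+ψ≈0.2620
arm 3 (φ=240.0°): x'=0.0399, y'=0.0503
  A=0.0601, B=-0.3930, C=(l²−L²−A²−y'²−z²)/(2L)=0.1596
  √(A²+B²)=0.3976;  θ3 = -1.4191+1.1578 ≈ -0.2612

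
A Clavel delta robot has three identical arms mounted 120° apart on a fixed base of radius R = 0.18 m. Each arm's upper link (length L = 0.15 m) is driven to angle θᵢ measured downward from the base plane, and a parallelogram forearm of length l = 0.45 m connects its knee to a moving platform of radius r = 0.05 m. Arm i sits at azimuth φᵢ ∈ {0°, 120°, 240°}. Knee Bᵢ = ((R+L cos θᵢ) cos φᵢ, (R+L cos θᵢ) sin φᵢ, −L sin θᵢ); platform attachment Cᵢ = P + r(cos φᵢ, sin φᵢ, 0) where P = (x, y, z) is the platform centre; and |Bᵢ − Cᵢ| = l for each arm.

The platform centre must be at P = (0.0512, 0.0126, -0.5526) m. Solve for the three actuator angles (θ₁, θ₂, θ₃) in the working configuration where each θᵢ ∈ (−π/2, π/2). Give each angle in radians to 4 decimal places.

φ1=0.0° → target in arm frame (0.0512, 0.0126)
  A cos θ + B sin θ = C:  0.0788·cos θ + -0.5526·sin θ = -0.4391
  γ=atan2(-0.5526,0.0788)=-1.4292;  ψ=arccos(-0.7867)=2.4762;  θ1=γ+ψ≈1.0471
rotate P by −φ2: (-0.0147, -0.0506, -0.5526)
  A=0.1447, B=-0.5526, C=(l²−L²−A²−y'²−z²)/(2L)=-0.4962
  γ=atan2(-0.5526,0.1447)=-1.3147;  ψ=arccos(-0.8687)=2.6233;  θ2=γ+ψ≈1.3086
arm 3 (φ=240.0°): x'=-0.0365, y'=0.0380
  A cos θ + B sin θ = C:  0.1665·cos θ + -0.5526·sin θ = -0.5151
  γ=atan2(-0.5526,0.1665)=-1.2781;  ψ=arccos(-0.8926)=2.6738;  θ3=γ+ψ≈1.3957

θ₁ = 1.0471, θ₂ = 1.3086, θ₃ = 1.3957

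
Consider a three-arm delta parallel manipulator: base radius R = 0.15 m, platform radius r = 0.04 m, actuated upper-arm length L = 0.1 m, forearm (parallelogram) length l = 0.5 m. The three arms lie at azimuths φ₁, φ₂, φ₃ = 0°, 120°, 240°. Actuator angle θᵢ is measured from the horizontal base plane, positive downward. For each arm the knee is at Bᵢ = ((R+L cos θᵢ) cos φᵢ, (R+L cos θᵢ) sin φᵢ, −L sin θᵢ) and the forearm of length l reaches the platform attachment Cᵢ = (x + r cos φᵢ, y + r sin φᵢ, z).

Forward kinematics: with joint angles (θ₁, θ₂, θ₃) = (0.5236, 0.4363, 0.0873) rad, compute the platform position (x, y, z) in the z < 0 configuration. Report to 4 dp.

centre 1 = (0.1966·cos0.0°, 0.1966·sin0.0°, -0.0500) = (0.1966, 0.0000, -0.0500)
centre 2 = (0.2006·cos120.0°, 0.2006·sin120.0°, -0.0423) = (-0.1003, 0.1738, -0.0423)
arm 3 at φ=240.0°: e+L cos θ3 = 0.2096;  centre 3 = (-0.1048, -0.1815, -0.0087)
eliminate P² terms by subtracting sphere 1 from 2 and 3
linear system: -0.5938x+0.3475y = 0.0009−0.0155z; -0.6028x+-0.3631y = 0.0029−0.0826z
det = 0.4251;  x = -0.0031+0.0807z,  y = -0.0027+0.0934z
sphere 1 gives Az²+Bz+C=0 with A=1.0152, B=0.0672, C=-0.2076;  B²−4AC=0.8476;  roots -0.4865, 0.4203;  negative root z = -0.4865
x = -0.0424, y = -0.0482

(-0.0424, -0.0482, -0.4865)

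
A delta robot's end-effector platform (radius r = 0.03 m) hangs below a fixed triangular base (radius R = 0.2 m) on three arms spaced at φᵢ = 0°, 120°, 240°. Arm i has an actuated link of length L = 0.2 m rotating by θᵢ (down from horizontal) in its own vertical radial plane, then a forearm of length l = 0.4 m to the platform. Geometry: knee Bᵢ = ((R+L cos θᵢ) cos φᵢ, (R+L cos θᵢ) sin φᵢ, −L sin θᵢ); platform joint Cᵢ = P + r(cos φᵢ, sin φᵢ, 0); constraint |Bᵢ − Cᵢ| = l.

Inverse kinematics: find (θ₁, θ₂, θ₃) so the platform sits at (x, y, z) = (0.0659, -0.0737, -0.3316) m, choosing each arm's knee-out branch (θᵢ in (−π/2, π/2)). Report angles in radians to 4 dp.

rotate P by −φ1: (0.0659, -0.0737, -0.3316)
  A cos θ + B sin θ = C:  0.1041·cos θ + -0.3316·sin θ = -0.0156
  γ=atan2(-0.3316,0.1041)=-1.2666;  ψ=arccos(-0.0448)=1.6156;  θ1=γ+ψ≈0.3490
arm 2 (φ=120.0°): x'=-0.0968, y'=-0.0202
  A cos θ + B sin θ = C:  0.2668·cos θ + -0.3316·sin θ = -0.1538
  θ2 = atan2(B,A) + arccos(C/0.4256) = 1.0473
rotate P by −φ3: (0.0309, 0.0939, -0.3316)
  e−x'=0.1391;  (l²−L²−(e−x')²−y'²−z²)/2L = -0.0453
  √(A²+B²)=0.3596;  θ3 = -1.1735+1.6972 ≈ 0.5237

θ₁ = 0.3490, θ₂ = 1.0473, θ₃ = 0.5237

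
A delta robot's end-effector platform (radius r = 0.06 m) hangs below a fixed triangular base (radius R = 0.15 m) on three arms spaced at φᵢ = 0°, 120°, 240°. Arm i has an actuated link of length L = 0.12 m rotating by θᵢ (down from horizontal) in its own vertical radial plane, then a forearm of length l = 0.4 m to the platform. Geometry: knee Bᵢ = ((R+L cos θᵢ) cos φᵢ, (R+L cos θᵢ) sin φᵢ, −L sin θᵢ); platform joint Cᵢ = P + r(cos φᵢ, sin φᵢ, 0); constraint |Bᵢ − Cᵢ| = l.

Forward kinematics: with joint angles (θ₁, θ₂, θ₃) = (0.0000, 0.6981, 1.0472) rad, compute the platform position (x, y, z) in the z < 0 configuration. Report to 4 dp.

(0.1364, 0.0539, -0.3895)

φ1=0.0°: virtual centre (0.2100, 0.0000, 0.0000), radius l
arm 2 at φ=120.0°: ρ2 = 0.1819;  centre 2 = (-0.0910, 0.1576, -0.0771)
φ3=240.0°: virtual centre (-0.0750, -0.1299, -0.1039), radius l
|centre ₂|²−|centre ₁|² = -0.0051;  |centre ₃|²−|centre ₁|² = -0.0108
linear system: -0.6019x+0.3151y = -0.0051−-0.1543z; -0.5700x+-0.2598y = -0.0108−-0.2078z
Cramer: x(z) = 0.0140-0.3142z;  y(z) = 0.0108-0.1107z
sphere 1 gives Az²+Bz+C=0 with A=1.1110, B=0.1208, C=-0.1215;  B²−4AC=0.5544;  roots -0.3895, 0.2808;  negative root z = -0.3895
x = 0.1364, y = 0.0539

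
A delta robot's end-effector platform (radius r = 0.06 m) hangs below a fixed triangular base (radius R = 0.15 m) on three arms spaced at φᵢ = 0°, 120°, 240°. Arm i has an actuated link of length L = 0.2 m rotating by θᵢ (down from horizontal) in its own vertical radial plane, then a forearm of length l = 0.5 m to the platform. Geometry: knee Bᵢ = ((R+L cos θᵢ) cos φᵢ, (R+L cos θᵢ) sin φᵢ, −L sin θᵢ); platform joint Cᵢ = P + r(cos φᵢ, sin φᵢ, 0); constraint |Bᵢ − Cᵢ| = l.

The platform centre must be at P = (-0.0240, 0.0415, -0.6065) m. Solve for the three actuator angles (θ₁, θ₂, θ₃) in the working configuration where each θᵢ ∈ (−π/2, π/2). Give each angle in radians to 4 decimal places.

θ₁ = 0.9599, θ₂ = 0.7852, θ₃ = 0.9597

rotate P by −φ1: (-0.0240, 0.0415, -0.6065)
  A=0.1140, B=-0.6065, C=(l²−L²−A²−y'²−z²)/(2L)=-0.4314
  θ1 = atan2(B,A) + arccos(C/0.6171) = 0.9599
arm 2 (φ=120.0°): x'=0.0479, y'=0.0000
  e−x'=0.0421;  (l²−L²−(e−x')²−y'²−z²)/2L = -0.3990
  γ=atan2(-0.6065,0.0421)=-1.5016;  ψ=arccos(-0.6563)=2.2868;  θ2=γ+ψ≈0.7852
rotate P by −φ3: (-0.0239, -0.0415, -0.6065)
  e−x'=0.1139;  (l²−L²−(e−x')²−y'²−z²)/2L = -0.4314
  √(A²+B²)=0.6171;  θ3 = -1.3851+2.3448 ≈ 0.9597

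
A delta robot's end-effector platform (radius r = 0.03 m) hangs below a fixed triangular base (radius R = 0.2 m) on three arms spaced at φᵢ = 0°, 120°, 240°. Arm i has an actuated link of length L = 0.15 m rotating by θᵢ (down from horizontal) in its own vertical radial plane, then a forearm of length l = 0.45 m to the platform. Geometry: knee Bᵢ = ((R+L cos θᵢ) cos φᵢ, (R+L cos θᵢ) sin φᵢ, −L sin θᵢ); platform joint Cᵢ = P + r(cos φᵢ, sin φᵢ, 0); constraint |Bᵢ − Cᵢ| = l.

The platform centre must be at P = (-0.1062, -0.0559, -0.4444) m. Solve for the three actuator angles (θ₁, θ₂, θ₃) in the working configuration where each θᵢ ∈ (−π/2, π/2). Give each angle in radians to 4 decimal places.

φ1=0.0° → target in arm frame (-0.1062, -0.0559)
  e−x'=0.2762;  (l²−L²−(e−x')²−y'²−z²)/2L = -0.3230
  √(A²+B²)=0.5232;  θ1 = -1.0147+2.2361 ≈ 1.2214
arm 2 (φ=120.0°): x'=0.0047, y'=0.1199
  e−x'=0.1653;  (l²−L²−(e−x')²−y'²−z²)/2L = -0.1973
  √(A²+B²)=0.4742;  θ2 = -1.2147+2.0000 ≈ 0.7854
φ3=240.0° → target in arm frame (0.1015, -0.0640)
  e−x'=0.0685;  (l²−L²−(e−x')²−y'²−z²)/2L = -0.0876
  θ3 = atan2(B,A) + arccos(C/0.4496) = 0.3490

θ₁ = 1.2214, θ₂ = 0.7854, θ₃ = 0.3490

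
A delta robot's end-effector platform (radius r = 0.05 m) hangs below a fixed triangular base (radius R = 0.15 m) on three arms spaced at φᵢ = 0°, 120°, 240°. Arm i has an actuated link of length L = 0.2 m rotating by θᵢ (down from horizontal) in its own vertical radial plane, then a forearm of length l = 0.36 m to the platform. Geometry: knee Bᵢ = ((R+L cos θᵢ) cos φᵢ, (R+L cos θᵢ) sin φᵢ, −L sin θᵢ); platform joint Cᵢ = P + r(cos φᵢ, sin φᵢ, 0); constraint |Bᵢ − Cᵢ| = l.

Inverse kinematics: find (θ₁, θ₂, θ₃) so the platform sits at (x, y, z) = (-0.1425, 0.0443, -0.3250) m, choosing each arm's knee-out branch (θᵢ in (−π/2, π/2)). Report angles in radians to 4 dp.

θ₁ = 1.1342, θ₂ = 0.1746, θ₃ = 0.5233

φ1=0.0° → target in arm frame (-0.1425, 0.0443)
  A=0.2425, B=-0.3250, C=(l²−L²−A²−y'²−z²)/(2L)=-0.1920
  √(A²+B²)=0.4055;  θ1 = -0.9298+2.0640 ≈ 1.1342
rotate P by −φ2: (0.1096, 0.1013, -0.3250)
  e−x'=-0.0096;  (l²−L²−(e−x')²−y'²−z²)/2L = -0.0659
  √(A²+B²)=0.3251;  θ2 = -1.6004+1.7750 ≈ 0.1746
φ3=240.0° → target in arm frame (0.0329, -0.1456)
  A=0.0671, B=-0.3250, C=(l²−L²−A²−y'²−z²)/(2L)=-0.1043
  θ3 = atan2(B,A) + arccos(C/0.3319) = 0.5233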